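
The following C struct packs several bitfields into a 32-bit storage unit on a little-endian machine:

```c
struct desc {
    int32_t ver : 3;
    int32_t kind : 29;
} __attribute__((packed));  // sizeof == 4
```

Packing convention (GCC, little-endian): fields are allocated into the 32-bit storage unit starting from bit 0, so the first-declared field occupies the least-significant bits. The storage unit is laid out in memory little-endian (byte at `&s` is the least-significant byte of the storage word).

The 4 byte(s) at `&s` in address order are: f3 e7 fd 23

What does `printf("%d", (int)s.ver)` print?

3

[0]=0xf3 [1]=0xe7 [2]=0xfd [3]=0x23 (little-endian) → word 0x23fde7f3
ver [0+:3] = (word>>0) & 0x7 = 3  ←
kind [3+:29] = (word>>3) & 0x1fffffff = 75480318
ver signed 3b, MSB=0: value = 3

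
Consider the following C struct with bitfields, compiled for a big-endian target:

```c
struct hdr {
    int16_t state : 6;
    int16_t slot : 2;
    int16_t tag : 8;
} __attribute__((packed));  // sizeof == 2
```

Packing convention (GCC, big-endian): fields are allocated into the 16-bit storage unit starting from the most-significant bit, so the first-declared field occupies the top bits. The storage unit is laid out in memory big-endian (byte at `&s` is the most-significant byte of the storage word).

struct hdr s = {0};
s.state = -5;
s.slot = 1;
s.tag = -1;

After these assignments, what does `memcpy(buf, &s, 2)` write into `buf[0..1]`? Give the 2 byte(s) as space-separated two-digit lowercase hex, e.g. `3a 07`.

ed ff

state (6b) val=-5 bits=0x3b at bit 10: 0xec00
slot (2b) val=1 bits=0x1 at bit 8: 0xed00
tag (8b) val=-1 bits=0xff at bit 0: 0xedff
word = 0xedff → big-endian bytes:
  [0]=0xed  [1]=0xff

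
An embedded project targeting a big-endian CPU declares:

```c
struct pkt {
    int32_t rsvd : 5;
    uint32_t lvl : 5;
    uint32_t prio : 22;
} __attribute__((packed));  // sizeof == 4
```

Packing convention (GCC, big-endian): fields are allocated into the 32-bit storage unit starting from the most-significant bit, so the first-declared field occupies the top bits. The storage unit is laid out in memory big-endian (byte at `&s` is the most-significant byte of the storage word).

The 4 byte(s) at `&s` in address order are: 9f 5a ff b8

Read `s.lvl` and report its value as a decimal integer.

29

[0]=0x9f [1]=0x5a [2]=0xff [3]=0xb8 (big-endian) → word 0x9f5affb8
rsvd:5 @ bit 27 → (0x9f5affb8>>27)&0x1f = 0x13
lvl:5 @ bit 22 → (0x9f5affb8>>22)&0x1f = 0x1d  ←
prio:22 @ bit 0 → (0x9f5affb8>>0)&0x3fffff = 0x1affb8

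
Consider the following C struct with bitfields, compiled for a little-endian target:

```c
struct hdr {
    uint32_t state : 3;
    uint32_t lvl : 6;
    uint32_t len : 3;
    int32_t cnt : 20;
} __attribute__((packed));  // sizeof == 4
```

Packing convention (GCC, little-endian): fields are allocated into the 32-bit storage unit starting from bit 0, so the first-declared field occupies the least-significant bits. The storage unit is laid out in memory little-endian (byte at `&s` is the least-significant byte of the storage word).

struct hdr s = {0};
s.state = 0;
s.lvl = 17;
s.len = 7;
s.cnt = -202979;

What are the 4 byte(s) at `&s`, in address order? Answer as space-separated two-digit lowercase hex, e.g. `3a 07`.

88 de 71 ce

state (3b) val=0 bits=0x0 at bit 0: 0x00000000
lvl (6b) val=17 bits=0x11 at bit 3: 0x00000088
len (3b) val=7 bits=0x7 at bit 9: 0x00000e88
cnt (20b) val=-202979 bits=0xce71d at bit 12: 0xce71de88
word = 0xce71de88 → little-endian bytes:
  [0]=0x88  [1]=0xde  [2]=0x71  [3]=0xce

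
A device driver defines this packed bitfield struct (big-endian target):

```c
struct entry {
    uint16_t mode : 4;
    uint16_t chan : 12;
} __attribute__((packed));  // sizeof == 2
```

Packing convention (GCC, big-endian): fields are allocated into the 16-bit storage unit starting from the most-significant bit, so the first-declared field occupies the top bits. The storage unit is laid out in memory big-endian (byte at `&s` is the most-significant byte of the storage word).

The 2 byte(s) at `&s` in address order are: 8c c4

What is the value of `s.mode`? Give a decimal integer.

8

[0]=0x8c [1]=0xc4 (big-endian) → word 0x8cc4
mode:4 @ bit 12 → (0x8cc4>>12)&0xf = 0x8  ←
chan:12 @ bit 0 → (0x8cc4>>0)&0xfff = 0xcc4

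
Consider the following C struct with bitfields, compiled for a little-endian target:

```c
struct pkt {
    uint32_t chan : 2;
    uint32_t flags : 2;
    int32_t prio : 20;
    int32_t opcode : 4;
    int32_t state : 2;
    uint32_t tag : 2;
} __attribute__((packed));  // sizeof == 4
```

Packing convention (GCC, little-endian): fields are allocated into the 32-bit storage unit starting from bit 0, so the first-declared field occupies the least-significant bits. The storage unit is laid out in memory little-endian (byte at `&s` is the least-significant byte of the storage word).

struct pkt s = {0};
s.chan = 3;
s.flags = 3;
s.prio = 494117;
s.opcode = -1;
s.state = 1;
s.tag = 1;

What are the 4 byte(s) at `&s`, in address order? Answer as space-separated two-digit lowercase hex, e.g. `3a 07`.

5f a2 78 5f

chan (2b) val=3 bits=0x3 at bit 0: 0x00000003
flags (2b) val=3 bits=0x3 at bit 2: 0x0000000f
prio (20b) val=494117 bits=0x78a25 at bit 4: 0x0078a25f
opcode (4b) val=-1 bits=0xf at bit 24: 0x0f78a25f
state (2b) val=1 bits=0x1 at bit 28: 0x1f78a25f
tag (2b) val=1 bits=0x1 at bit 30: 0x5f78a25f
word = 0x5f78a25f → little-endian bytes:
  [0]=0x5f  [1]=0xa2  [2]=0x78  [3]=0x5f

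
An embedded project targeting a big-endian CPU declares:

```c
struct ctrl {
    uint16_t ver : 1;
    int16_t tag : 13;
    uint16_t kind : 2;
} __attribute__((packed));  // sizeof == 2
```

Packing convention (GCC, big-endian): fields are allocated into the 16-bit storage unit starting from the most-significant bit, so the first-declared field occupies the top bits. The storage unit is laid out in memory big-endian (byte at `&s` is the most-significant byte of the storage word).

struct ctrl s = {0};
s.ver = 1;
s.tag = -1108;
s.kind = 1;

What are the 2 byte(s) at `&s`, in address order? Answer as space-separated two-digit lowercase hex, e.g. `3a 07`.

ver (1b) val=1 bits=0x1 at bit 15: 0x8000
tag (13b) val=-1108 bits=0x1bac at bit 2: 0xeeb0
kind (2b) val=1 bits=0x1 at bit 0: 0xeeb1
word = 0xeeb1 → big-endian bytes:
  [0]=0xee  [1]=0xb1

ee b1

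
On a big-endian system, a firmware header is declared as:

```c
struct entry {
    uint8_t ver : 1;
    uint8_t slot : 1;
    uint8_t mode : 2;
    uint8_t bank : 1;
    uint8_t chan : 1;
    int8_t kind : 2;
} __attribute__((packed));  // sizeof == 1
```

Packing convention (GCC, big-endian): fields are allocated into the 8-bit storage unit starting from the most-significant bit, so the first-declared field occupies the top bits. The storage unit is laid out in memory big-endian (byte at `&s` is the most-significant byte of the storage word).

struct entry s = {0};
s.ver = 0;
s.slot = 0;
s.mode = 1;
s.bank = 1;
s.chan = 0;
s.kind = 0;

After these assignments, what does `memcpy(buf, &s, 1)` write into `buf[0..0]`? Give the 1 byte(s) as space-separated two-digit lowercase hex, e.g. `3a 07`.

ver (1b) val=0 bits=0x0 at bit 7: 0x00
slot (1b) val=0 bits=0x0 at bit 6: 0x00
mode (2b) val=1 bits=0x1 at bit 4: 0x10
bank (1b) val=1 bits=0x1 at bit 3: 0x18
chan (1b) val=0 bits=0x0 at bit 2: 0x18
kind (2b) val=0 bits=0x0 at bit 0: 0x18
word = 0x18 → big-endian bytes:
  [0]=0x18

18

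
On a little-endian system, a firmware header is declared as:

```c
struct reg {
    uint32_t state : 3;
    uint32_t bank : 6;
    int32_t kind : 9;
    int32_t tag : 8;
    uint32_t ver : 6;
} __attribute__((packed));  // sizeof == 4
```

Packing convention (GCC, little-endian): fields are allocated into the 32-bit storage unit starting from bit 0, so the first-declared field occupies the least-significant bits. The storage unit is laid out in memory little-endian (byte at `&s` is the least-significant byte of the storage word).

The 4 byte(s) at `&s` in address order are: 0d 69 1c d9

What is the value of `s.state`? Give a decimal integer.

5

[0]=0x0d [1]=0x69 [2]=0x1c [3]=0xd9 (little-endian) → word 0xd91c690d
state [0+:3] = (word>>0) & 0x7 = 5  ←
bank [3+:6] = (word>>3) & 0x3f = 33
kind [9+:9] = (word>>9) & 0x1ff = 52
tag [18+:8] = (word>>18) & 0xff = 71
ver [26+:6] = (word>>26) & 0x3f = 54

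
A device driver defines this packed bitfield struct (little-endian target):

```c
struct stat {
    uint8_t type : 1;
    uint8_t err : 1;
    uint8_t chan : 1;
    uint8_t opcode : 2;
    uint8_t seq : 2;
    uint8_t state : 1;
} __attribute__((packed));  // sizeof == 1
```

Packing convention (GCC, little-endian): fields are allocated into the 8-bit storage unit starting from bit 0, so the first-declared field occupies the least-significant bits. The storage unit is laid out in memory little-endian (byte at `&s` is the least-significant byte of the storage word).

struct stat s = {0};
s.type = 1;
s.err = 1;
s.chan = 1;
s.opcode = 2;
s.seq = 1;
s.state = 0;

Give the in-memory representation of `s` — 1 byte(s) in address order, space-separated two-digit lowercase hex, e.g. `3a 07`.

37

[0+:1] type=1 & 0x1 = 0x1; word=0x01
[1+:1] err=1 & 0x1 = 0x1; word=0x03
[2+:1] chan=1 & 0x1 = 0x1; word=0x07
[3+:2] opcode=2 & 0x3 = 0x2; word=0x17
[5+:2] seq=1 & 0x3 = 0x1; word=0x37
[7+:1] state=0 & 0x1 = 0x0; word=0x37
word = 0x37 → little-endian bytes:
  [0]=0x37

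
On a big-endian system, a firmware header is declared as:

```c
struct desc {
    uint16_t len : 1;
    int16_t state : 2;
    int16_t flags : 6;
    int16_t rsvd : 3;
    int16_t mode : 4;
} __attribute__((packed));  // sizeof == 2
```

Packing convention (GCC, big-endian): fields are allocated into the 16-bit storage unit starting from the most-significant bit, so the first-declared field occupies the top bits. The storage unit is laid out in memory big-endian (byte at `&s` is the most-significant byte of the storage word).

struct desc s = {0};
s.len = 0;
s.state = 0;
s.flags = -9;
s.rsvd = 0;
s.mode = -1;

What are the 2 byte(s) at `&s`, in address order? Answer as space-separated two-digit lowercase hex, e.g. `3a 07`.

[15+:1] len=0 & 0x1 = 0x0; word=0x0000
[13+:2] state=0 & 0x3 = 0x0; word=0x0000
[7+:6] flags=-9 & 0x3f = 0x37; word=0x1b80
[4+:3] rsvd=0 & 0x7 = 0x0; word=0x1b80
[0+:4] mode=-1 & 0xf = 0xf; word=0x1b8f
word = 0x1b8f → big-endian bytes:
  [0]=0x1b  [1]=0x8f

1b 8f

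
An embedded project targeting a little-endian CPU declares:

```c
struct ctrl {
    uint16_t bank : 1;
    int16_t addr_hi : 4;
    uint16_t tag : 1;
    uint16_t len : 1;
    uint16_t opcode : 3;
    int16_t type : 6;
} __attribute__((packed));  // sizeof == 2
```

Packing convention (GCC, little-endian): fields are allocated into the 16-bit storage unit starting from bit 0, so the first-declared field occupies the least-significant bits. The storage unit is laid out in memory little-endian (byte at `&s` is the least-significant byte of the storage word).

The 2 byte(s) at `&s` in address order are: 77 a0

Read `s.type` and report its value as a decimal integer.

-24

[0]=0x77 [1]=0xa0 (little-endian) → word 0xa077
bank [0+:1] = (word>>0) & 0x1 = 1
addr_hi [1+:4] = (word>>1) & 0xf = 11
tag [5+:1] = (word>>5) & 0x1 = 1
len [6+:1] = (word>>6) & 0x1 = 1
opcode [7+:3] = (word>>7) & 0x7 = 0
type [10+:6] = (word>>10) & 0x3f = 40  ←
type signed 6b, MSB=1: 40 - 64 = -24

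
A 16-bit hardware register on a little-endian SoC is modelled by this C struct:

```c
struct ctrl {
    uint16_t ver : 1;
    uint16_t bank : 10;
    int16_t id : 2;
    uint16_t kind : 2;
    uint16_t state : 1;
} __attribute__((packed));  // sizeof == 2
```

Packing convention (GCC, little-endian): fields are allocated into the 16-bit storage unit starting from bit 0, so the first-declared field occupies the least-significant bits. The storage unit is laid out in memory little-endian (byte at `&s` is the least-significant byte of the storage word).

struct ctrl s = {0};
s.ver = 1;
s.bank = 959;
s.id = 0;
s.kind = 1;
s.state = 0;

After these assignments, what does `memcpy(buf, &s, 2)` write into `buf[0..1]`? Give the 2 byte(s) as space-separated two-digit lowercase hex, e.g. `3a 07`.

ver (1b) val=1 bits=0x1 at bit 0: 0x0001
bank (10b) val=959 bits=0x3bf at bit 1: 0x077f
id (2b) val=0 bits=0x0 at bit 11: 0x077f
kind (2b) val=1 bits=0x1 at bit 13: 0x277f
state (1b) val=0 bits=0x0 at bit 15: 0x277f
word = 0x277f → little-endian bytes:
  [0]=0x7f  [1]=0x27

7f 27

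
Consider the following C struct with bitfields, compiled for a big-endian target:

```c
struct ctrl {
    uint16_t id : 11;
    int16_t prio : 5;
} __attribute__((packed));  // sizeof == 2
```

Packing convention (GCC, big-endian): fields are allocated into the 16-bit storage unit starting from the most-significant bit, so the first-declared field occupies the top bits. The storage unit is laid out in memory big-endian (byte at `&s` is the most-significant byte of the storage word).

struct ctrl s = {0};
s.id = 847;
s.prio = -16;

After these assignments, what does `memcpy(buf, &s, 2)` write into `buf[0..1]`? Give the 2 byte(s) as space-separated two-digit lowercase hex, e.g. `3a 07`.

id:11 = 847 → 0x34f << 5 → word 0x69e0
prio:5 = -16 → 0x10 << 0 → word 0x69f0
word = 0x69f0 → big-endian bytes:
  [0]=0x69  [1]=0xf0

69 f0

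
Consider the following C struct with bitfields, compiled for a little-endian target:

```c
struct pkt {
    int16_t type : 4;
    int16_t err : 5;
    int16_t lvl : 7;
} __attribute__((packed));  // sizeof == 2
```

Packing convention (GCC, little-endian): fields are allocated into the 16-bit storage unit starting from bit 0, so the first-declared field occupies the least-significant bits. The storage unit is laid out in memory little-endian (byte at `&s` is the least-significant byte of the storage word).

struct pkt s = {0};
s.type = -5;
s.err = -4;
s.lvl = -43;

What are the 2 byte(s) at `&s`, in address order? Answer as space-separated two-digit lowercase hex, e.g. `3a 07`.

cb ab

[0+:4] type=-5 & 0xf = 0xb; word=0x000b
[4+:5] err=-4 & 0x1f = 0x1c; word=0x01cb
[9+:7] lvl=-43 & 0x7f = 0x55; word=0xabcb
word = 0xabcb → little-endian bytes:
  [0]=0xcb  [1]=0xab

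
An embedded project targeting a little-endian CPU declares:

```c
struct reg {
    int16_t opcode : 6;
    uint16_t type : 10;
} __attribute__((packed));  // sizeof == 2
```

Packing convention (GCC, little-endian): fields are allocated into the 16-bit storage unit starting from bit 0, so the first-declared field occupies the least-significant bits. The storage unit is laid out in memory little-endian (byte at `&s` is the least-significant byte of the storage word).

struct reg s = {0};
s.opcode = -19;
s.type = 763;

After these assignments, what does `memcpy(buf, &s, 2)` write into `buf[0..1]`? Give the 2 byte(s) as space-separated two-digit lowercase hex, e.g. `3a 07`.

ed be

opcode:6 = -19 → 0x2d << 0 → word 0x002d
type:10 = 763 → 0x2fb << 6 → word 0xbeed
word = 0xbeed → little-endian bytes:
  [0]=0xed  [1]=0xbe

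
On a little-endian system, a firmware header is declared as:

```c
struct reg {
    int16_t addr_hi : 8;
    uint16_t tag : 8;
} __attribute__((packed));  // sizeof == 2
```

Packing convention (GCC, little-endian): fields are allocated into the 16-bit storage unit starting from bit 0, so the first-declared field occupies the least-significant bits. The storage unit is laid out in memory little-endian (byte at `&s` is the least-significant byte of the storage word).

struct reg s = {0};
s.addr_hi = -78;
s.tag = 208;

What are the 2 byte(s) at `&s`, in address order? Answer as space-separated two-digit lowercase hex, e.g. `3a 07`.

addr_hi (8b) val=-78 bits=0xb2 at bit 0: 0x00b2
tag (8b) val=208 bits=0xd0 at bit 8: 0xd0b2
word = 0xd0b2 → little-endian bytes:
  [0]=0xb2  [1]=0xd0

b2 d0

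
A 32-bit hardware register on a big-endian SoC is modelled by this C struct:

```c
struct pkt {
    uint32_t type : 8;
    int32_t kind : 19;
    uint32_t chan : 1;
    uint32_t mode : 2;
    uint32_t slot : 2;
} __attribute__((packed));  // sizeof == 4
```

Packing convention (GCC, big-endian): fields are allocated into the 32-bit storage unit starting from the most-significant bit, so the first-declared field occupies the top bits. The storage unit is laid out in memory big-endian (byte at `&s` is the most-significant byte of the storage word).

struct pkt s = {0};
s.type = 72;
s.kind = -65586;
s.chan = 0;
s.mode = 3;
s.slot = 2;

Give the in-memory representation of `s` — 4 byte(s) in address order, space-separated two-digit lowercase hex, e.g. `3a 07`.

[24+:8] type=72 & 0xff = 0x48; word=0x48000000
[5+:19] kind=-65586 & 0x7ffff = 0x6ffce; word=0x48dff9c0
[4+:1] chan=0 & 0x1 = 0x0; word=0x48dff9c0
[2+:2] mode=3 & 0x3 = 0x3; word=0x48dff9cc
[0+:2] slot=2 & 0x3 = 0x2; word=0x48dff9ce
word = 0x48dff9ce → big-endian bytes:
  [0]=0x48  [1]=0xdf  [2]=0xf9  [3]=0xce

48 df f9 ce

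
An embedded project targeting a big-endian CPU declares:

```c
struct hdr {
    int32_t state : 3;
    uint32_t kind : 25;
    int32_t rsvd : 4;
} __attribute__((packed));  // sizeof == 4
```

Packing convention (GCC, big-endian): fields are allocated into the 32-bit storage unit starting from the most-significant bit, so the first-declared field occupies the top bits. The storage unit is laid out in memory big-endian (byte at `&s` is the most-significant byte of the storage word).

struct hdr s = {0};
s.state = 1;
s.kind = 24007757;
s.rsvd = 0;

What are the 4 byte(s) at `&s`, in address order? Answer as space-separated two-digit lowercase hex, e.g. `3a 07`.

state (3b) val=1 bits=0x1 at bit 29: 0x20000000
kind (25b) val=24007757 bits=0x16e544d at bit 4: 0x36e544d0
rsvd (4b) val=0 bits=0x0 at bit 0: 0x36e544d0
word = 0x36e544d0 → big-endian bytes:
  [0]=0x36  [1]=0xe5  [2]=0x44  [3]=0xd0

36 e5 44 d0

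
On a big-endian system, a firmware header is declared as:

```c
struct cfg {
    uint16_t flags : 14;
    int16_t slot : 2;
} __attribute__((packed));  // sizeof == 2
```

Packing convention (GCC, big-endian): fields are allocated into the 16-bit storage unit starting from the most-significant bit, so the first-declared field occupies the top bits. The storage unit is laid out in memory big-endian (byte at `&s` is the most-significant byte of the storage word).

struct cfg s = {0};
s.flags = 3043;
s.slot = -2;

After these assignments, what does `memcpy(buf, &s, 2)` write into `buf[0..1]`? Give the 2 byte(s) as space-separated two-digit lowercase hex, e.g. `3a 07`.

[2+:14] flags=3043 & 0x3fff = 0xbe3; word=0x2f8c
[0+:2] slot=-2 & 0x3 = 0x2; word=0x2f8e
word = 0x2f8e → big-endian bytes:
  [0]=0x2f  [1]=0x8e

2f 8e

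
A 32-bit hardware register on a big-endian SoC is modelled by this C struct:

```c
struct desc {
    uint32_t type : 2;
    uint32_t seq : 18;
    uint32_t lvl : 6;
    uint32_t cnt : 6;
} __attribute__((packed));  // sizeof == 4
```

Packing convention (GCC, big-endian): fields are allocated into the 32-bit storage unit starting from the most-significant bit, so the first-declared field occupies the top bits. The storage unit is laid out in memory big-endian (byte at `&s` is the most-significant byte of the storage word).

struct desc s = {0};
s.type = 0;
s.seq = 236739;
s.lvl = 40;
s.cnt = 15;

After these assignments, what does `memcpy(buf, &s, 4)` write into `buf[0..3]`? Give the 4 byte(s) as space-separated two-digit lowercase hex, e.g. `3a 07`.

[30+:2] type=0 & 0x3 = 0x0; word=0x00000000
[12+:18] seq=236739 & 0x3ffff = 0x39cc3; word=0x39cc3000
[6+:6] lvl=40 & 0x3f = 0x28; word=0x39cc3a00
[0+:6] cnt=15 & 0x3f = 0xf; word=0x39cc3a0f
word = 0x39cc3a0f → big-endian bytes:
  [0]=0x39  [1]=0xcc  [2]=0x3a  [3]=0x0f

39 cc 3a 0f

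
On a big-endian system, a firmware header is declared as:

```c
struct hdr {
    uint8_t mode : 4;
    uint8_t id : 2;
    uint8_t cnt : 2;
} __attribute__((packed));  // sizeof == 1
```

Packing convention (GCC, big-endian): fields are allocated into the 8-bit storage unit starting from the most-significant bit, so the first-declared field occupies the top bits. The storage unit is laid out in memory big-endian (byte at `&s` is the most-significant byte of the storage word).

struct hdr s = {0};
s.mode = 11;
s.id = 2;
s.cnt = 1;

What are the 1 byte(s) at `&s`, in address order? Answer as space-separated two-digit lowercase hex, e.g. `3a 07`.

b9

mode:4 = 11 → 0xb << 4 → word 0xb0
id:2 = 2 → 0x2 << 2 → word 0xb8
cnt:2 = 1 → 0x1 << 0 → word 0xb9
word = 0xb9 → big-endian bytes:
  [0]=0xb9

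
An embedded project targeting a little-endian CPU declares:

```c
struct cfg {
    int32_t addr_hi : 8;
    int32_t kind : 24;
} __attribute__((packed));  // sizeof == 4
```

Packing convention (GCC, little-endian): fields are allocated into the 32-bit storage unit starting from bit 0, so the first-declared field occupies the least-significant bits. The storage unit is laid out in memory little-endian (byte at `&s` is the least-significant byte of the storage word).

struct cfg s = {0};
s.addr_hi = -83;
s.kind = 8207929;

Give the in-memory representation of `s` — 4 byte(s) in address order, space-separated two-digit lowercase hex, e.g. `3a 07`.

addr_hi (8b) val=-83 bits=0xad at bit 0: 0x000000ad
kind (24b) val=8207929 bits=0x7d3e39 at bit 8: 0x7d3e39ad
word = 0x7d3e39ad → little-endian bytes:
  [0]=0xad  [1]=0x39  [2]=0x3e  [3]=0x7d

ad 39 3e 7d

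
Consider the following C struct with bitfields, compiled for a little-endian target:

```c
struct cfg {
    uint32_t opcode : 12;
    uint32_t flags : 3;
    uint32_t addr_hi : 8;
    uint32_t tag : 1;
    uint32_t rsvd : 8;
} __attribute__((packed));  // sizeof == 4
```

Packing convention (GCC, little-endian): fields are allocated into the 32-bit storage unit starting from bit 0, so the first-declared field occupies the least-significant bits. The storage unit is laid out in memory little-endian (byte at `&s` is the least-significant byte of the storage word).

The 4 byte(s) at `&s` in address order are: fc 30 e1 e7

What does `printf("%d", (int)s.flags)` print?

3

[0]=0xfc [1]=0x30 [2]=0xe1 [3]=0xe7 (little-endian) → word 0xe7e130fc
opcode:12 @ bit 0 → (0xe7e130fc>>0)&0xfff = 0xfc
flags:3 @ bit 12 → (0xe7e130fc>>12)&0x7 = 0x3  ←
addr_hi:8 @ bit 15 → (0xe7e130fc>>15)&0xff = 0xc2
tag:1 @ bit 23 → (0xe7e130fc>>23)&0x1 = 0x1
rsvd:8 @ bit 24 → (0xe7e130fc>>24)&0xff = 0xe7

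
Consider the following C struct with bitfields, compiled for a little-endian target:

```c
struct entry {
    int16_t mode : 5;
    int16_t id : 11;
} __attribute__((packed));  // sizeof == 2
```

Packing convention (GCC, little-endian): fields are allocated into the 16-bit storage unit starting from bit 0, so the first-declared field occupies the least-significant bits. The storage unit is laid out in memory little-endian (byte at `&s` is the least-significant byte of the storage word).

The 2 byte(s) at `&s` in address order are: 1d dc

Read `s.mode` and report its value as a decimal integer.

[0]=0x1d [1]=0xdc (little-endian) → word 0xdc1d
mode:5 @ bit 0 → (0xdc1d>>0)&0x1f = 0x1d  ←
id:11 @ bit 5 → (0xdc1d>>5)&0x7ff = 0x6e0
mode signed 5b, MSB=1: 29 - 32 = -3

-3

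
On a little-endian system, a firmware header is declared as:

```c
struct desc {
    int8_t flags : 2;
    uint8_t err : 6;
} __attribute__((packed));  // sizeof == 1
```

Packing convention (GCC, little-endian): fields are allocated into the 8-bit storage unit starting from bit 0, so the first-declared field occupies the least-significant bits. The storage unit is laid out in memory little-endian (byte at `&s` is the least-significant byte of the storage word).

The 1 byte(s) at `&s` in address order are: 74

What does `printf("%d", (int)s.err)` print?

29

[0]=0x74 (little-endian) → word 0x74
flags [0+:2] = (word>>0) & 0x3 = 0
err [2+:6] = (word>>2) & 0x3f = 29  ←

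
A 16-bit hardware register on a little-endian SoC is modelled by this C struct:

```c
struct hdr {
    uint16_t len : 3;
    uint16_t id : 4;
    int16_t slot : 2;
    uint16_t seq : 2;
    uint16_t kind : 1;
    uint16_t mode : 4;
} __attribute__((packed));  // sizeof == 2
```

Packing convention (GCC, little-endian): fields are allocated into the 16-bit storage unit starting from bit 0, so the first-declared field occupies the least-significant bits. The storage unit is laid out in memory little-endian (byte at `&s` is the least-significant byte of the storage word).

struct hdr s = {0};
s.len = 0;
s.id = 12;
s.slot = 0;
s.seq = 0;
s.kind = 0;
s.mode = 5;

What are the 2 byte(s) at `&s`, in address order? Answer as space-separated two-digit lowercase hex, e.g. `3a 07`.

len (3b) val=0 bits=0x0 at bit 0: 0x0000
id (4b) val=12 bits=0xc at bit 3: 0x0060
slot (2b) val=0 bits=0x0 at bit 7: 0x0060
seq (2b) val=0 bits=0x0 at bit 9: 0x0060
kind (1b) val=0 bits=0x0 at bit 11: 0x0060
mode (4b) val=5 bits=0x5 at bit 12: 0x5060
word = 0x5060 → little-endian bytes:
  [0]=0x60  [1]=0x50

60 50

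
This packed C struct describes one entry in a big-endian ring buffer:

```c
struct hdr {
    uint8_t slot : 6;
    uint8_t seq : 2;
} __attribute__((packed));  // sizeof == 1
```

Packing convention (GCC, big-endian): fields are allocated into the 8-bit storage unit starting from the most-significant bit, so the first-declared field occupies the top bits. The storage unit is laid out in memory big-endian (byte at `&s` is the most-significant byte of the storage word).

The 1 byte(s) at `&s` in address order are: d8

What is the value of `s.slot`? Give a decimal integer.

54

[0]=0xd8 (big-endian) → word 0xd8
slot:6 @ bit 2 → (0xd8>>2)&0x3f = 0x36  ←
seq:2 @ bit 0 → (0xd8>>0)&0x3 = 0x0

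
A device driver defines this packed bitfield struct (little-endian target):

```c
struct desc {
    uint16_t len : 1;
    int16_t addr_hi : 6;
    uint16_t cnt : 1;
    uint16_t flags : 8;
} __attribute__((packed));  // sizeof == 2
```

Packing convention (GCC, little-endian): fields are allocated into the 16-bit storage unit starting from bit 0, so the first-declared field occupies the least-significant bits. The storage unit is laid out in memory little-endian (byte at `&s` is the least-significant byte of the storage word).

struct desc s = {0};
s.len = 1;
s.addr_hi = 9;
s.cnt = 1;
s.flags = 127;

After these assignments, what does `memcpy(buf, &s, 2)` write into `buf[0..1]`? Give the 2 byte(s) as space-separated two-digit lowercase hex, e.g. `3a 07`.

93 7f

len (1b) val=1 bits=0x1 at bit 0: 0x0001
addr_hi (6b) val=9 bits=0x9 at bit 1: 0x0013
cnt (1b) val=1 bits=0x1 at bit 7: 0x0093
flags (8b) val=127 bits=0x7f at bit 8: 0x7f93
word = 0x7f93 → little-endian bytes:
  [0]=0x93  [1]=0x7f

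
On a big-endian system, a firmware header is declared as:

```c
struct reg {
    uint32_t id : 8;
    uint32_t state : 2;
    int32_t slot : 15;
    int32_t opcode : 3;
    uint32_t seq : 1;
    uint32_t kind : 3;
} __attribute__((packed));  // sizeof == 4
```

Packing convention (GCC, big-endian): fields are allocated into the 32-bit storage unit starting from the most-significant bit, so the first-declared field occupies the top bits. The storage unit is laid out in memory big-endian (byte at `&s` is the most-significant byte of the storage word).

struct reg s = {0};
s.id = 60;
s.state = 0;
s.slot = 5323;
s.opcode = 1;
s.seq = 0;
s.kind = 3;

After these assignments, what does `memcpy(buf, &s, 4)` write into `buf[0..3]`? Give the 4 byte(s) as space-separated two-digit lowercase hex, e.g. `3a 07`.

[24+:8] id=60 & 0xff = 0x3c; word=0x3c000000
[22+:2] state=0 & 0x3 = 0x0; word=0x3c000000
[7+:15] slot=5323 & 0x7fff = 0x14cb; word=0x3c0a6580
[4+:3] opcode=1 & 0x7 = 0x1; word=0x3c0a6590
[3+:1] seq=0 & 0x1 = 0x0; word=0x3c0a6590
[0+:3] kind=3 & 0x7 = 0x3; word=0x3c0a6593
word = 0x3c0a6593 → big-endian bytes:
  [0]=0x3c  [1]=0x0a  [2]=0x65  [3]=0x93

3c 0a 65 93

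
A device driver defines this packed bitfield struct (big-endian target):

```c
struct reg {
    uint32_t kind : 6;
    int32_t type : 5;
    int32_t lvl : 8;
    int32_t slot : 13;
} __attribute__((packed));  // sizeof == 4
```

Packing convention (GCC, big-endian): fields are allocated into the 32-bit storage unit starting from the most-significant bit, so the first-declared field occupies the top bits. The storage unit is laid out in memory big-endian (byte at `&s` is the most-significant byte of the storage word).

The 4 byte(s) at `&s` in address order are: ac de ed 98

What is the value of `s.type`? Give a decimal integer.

6

[0]=0xac [1]=0xde [2]=0xed [3]=0x98 (big-endian) → word 0xacdeed98
kind:6 @ bit 26 → (0xacdeed98>>26)&0x3f = 0x2b
type:5 @ bit 21 → (0xacdeed98>>21)&0x1f = 0x6  ←
lvl:8 @ bit 13 → (0xacdeed98>>13)&0xff = 0xf7
slot:13 @ bit 0 → (0xacdeed98>>0)&0x1fff = 0xd98
type signed 5b, MSB=0: value = 6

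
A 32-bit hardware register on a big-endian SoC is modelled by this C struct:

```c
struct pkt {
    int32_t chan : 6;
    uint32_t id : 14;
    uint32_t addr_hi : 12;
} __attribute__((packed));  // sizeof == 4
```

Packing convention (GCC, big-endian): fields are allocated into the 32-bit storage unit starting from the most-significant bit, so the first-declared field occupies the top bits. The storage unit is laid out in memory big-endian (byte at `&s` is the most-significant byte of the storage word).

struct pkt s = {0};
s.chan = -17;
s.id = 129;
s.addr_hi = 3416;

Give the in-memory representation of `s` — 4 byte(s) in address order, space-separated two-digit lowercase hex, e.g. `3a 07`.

chan (6b) val=-17 bits=0x2f at bit 26: 0xbc000000
id (14b) val=129 bits=0x81 at bit 12: 0xbc081000
addr_hi (12b) val=3416 bits=0xd58 at bit 0: 0xbc081d58
word = 0xbc081d58 → big-endian bytes:
  [0]=0xbc  [1]=0x08  [2]=0x1d  [3]=0x58

bc 08 1d 58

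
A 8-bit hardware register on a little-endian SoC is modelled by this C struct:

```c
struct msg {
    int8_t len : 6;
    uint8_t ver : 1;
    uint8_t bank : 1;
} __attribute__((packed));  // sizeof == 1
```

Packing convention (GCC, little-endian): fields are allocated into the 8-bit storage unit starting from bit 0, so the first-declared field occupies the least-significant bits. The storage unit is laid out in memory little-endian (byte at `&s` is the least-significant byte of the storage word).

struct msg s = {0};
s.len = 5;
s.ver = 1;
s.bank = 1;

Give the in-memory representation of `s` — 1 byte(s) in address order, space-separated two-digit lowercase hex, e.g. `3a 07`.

c5

len:6 = 5 → 0x5 << 0 → word 0x05
ver:1 = 1 → 0x1 << 6 → word 0x45
bank:1 = 1 → 0x1 << 7 → word 0xc5
word = 0xc5 → little-endian bytes:
  [0]=0xc5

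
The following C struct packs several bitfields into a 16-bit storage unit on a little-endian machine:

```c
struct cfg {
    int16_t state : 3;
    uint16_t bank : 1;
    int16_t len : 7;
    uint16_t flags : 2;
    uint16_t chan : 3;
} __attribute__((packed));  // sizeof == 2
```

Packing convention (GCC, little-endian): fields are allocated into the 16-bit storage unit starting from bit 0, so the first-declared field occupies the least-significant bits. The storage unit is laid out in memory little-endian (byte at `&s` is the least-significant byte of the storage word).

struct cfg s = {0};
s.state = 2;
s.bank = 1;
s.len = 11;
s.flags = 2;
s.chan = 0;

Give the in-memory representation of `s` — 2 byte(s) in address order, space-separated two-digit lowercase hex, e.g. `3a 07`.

state:3 = 2 → 0x2 << 0 → word 0x0002
bank:1 = 1 → 0x1 << 3 → word 0x000a
len:7 = 11 → 0xb << 4 → word 0x00ba
flags:2 = 2 → 0x2 << 11 → word 0x10ba
chan:3 = 0 → 0x0 << 13 → word 0x10ba
word = 0x10ba → little-endian bytes:
  [0]=0xba  [1]=0x10

ba 10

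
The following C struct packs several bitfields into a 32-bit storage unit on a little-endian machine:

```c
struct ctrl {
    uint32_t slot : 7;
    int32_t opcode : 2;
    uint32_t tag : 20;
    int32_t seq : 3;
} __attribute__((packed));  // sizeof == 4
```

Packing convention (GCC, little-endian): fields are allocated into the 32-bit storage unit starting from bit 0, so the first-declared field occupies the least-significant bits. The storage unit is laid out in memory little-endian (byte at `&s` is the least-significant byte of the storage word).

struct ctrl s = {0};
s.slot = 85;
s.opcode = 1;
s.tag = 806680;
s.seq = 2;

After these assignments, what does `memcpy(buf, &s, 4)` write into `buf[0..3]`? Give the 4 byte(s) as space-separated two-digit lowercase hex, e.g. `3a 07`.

d5 30 9e 58

slot:7 = 85 → 0x55 << 0 → word 0x00000055
opcode:2 = 1 → 0x1 << 7 → word 0x000000d5
tag:20 = 806680 → 0xc4f18 << 9 → word 0x189e30d5
seq:3 = 2 → 0x2 << 29 → word 0x589e30d5
word = 0x589e30d5 → little-endian bytes:
  [0]=0xd5  [1]=0x30  [2]=0x9e  [3]=0x58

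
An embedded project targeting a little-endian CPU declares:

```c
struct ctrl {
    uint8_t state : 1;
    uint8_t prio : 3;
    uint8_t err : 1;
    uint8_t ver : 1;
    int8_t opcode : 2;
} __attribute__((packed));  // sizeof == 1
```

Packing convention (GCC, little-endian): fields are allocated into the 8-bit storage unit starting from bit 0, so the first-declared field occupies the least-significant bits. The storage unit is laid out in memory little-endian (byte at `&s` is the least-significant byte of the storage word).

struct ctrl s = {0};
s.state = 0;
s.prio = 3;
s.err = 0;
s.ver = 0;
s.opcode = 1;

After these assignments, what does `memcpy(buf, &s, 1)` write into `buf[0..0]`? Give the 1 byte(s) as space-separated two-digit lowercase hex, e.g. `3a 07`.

46

state:1 = 0 → 0x0 << 0 → word 0x00
prio:3 = 3 → 0x3 << 1 → word 0x06
err:1 = 0 → 0x0 << 4 → word 0x06
ver:1 = 0 → 0x0 << 5 → word 0x06
opcode:2 = 1 → 0x1 << 6 → word 0x46
word = 0x46 → little-endian bytes:
  [0]=0x46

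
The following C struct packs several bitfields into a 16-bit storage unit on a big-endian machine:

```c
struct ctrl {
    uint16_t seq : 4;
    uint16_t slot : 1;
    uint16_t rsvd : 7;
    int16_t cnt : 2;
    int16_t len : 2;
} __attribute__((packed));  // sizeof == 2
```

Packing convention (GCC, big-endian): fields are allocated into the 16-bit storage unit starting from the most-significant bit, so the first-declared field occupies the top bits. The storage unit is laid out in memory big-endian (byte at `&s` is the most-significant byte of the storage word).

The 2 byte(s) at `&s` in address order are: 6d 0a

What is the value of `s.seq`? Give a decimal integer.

[0]=0x6d [1]=0x0a (big-endian) → word 0x6d0a
seq [12+:4] = (word>>12) & 0xf = 6  ←
slot [11+:1] = (word>>11) & 0x1 = 1
rsvd [4+:7] = (word>>4) & 0x7f = 80
cnt [2+:2] = (word>>2) & 0x3 = 2
len [0+:2] = (word>>0) & 0x3 = 2

6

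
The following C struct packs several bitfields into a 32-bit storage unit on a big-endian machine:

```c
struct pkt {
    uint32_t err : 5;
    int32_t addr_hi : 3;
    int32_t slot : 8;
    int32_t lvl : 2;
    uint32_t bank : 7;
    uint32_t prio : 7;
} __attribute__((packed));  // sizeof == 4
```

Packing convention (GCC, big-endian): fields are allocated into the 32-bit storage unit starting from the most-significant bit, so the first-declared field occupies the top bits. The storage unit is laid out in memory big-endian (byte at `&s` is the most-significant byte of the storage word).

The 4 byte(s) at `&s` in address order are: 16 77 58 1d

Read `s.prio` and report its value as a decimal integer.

29

[0]=0x16 [1]=0x77 [2]=0x58 [3]=0x1d (big-endian) → word 0x1677581d
err [27+:5] = (word>>27) & 0x1f = 2
addr_hi [24+:3] = (word>>24) & 0x7 = 6
slot [16+:8] = (word>>16) & 0xff = 119
lvl [14+:2] = (word>>14) & 0x3 = 1
bank [7+:7] = (word>>7) & 0x7f = 48
prio [0+:7] = (word>>0) & 0x7f = 29  ←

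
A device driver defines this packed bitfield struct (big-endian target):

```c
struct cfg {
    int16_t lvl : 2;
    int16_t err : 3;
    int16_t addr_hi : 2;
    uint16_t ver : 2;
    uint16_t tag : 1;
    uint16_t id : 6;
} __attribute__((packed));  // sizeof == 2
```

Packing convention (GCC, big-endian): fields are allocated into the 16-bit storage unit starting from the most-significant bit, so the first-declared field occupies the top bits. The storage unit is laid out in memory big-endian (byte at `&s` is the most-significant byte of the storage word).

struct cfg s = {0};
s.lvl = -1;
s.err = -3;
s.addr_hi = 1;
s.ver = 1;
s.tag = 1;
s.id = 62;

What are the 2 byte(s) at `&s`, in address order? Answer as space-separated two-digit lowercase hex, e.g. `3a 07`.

lvl (2b) val=-1 bits=0x3 at bit 14: 0xc000
err (3b) val=-3 bits=0x5 at bit 11: 0xe800
addr_hi (2b) val=1 bits=0x1 at bit 9: 0xea00
ver (2b) val=1 bits=0x1 at bit 7: 0xea80
tag (1b) val=1 bits=0x1 at bit 6: 0xeac0
id (6b) val=62 bits=0x3e at bit 0: 0xeafe
word = 0xeafe → big-endian bytes:
  [0]=0xea  [1]=0xfe

ea fe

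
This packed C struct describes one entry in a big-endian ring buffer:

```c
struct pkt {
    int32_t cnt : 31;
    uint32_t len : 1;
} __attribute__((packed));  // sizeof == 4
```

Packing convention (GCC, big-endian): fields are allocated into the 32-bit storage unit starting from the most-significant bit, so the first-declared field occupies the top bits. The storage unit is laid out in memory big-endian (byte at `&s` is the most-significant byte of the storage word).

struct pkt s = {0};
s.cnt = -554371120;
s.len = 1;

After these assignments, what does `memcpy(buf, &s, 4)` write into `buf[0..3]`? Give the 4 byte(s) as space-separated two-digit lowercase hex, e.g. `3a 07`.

bd e9 ef a1

cnt (31b) val=-554371120 bits=0x5ef4f7d0 at bit 1: 0xbde9efa0
len (1b) val=1 bits=0x1 at bit 0: 0xbde9efa1
word = 0xbde9efa1 → big-endian bytes:
  [0]=0xbd  [1]=0xe9  [2]=0xef  [3]=0xa1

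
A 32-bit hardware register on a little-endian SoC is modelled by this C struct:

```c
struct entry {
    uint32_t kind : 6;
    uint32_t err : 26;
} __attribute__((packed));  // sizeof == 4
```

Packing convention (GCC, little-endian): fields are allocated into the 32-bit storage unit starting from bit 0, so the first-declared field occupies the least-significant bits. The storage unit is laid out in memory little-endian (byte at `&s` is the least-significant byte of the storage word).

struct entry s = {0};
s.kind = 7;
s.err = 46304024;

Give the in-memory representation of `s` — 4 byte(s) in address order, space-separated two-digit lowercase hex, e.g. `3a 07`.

07 c6 a2 b0

kind:6 = 7 → 0x7 << 0 → word 0x00000007
err:26 = 46304024 → 0x2c28b18 << 6 → word 0xb0a2c607
word = 0xb0a2c607 → little-endian bytes:
  [0]=0x07  [1]=0xc6  [2]=0xa2  [3]=0xb0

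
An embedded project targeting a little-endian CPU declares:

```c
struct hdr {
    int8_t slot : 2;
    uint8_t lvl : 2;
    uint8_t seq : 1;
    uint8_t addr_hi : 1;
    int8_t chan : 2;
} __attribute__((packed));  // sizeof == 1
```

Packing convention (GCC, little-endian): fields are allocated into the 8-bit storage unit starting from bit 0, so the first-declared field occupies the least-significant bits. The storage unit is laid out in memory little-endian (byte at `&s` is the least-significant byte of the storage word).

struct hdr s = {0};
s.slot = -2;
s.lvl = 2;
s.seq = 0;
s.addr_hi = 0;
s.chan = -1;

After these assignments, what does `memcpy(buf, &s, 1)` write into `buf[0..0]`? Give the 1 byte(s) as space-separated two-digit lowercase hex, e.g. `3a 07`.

slot (2b) val=-2 bits=0x2 at bit 0: 0x02
lvl (2b) val=2 bits=0x2 at bit 2: 0x0a
seq (1b) val=0 bits=0x0 at bit 4: 0x0a
addr_hi (1b) val=0 bits=0x0 at bit 5: 0x0a
chan (2b) val=-1 bits=0x3 at bit 6: 0xca
word = 0xca → little-endian bytes:
  [0]=0xca

ca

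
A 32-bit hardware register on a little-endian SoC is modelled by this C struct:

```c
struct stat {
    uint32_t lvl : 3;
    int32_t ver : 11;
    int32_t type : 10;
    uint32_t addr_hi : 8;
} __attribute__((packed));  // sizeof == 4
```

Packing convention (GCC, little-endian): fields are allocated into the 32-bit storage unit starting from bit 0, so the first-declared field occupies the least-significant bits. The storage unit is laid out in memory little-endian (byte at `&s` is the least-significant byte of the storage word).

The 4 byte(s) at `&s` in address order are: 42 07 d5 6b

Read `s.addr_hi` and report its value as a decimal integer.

107

[0]=0x42 [1]=0x07 [2]=0xd5 [3]=0x6b (little-endian) → word 0x6bd50742
lvl:3 @ bit 0 → (0x6bd50742>>0)&0x7 = 0x2
ver:11 @ bit 3 → (0x6bd50742>>3)&0x7ff = 0xe8
type:10 @ bit 14 → (0x6bd50742>>14)&0x3ff = 0x354
addr_hi:8 @ bit 24 → (0x6bd50742>>24)&0xff = 0x6b  ←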